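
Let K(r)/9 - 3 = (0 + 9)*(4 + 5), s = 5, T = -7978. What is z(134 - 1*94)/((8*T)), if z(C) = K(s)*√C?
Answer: -189*√10/7978 ≈ -0.074915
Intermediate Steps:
K(r) = 756 (K(r) = 27 + 9*((0 + 9)*(4 + 5)) = 27 + 9*(9*9) = 27 + 9*81 = 27 + 729 = 756)
z(C) = 756*√C
z(134 - 1*94)/((8*T)) = (756*√(134 - 1*94))/((8*(-7978))) = (756*√(134 - 94))/(-63824) = (756*√40)*(-1/63824) = (756*(2*√10))*(-1/63824) = (1512*√10)*(-1/63824) = -189*√10/7978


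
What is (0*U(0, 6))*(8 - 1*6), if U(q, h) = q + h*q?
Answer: 0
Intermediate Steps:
(0*U(0, 6))*(8 - 1*6) = (0*(0*(1 + 6)))*(8 - 1*6) = (0*(0*7))*(8 - 6) = (0*0)*2 = 0*2 = 0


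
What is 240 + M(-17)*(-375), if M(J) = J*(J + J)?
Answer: -216510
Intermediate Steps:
M(J) = 2*J² (M(J) = J*(2*J) = 2*J²)
240 + M(-17)*(-375) = 240 + (2*(-17)²)*(-375) = 240 + (2*289)*(-375) = 240 + 578*(-375) = 240 - 216750 = -216510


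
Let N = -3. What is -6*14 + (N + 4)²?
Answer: -83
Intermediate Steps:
-6*14 + (N + 4)² = -6*14 + (-3 + 4)² = -84 + 1² = -84 + 1 = -83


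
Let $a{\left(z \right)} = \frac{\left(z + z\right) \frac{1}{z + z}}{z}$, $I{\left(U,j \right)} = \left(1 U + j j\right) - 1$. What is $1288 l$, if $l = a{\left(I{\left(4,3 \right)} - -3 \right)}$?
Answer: $\frac{1288}{15} \approx 85.867$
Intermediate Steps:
$I{\left(U,j \right)} = -1 + U + j^{2}$ ($I{\left(U,j \right)} = \left(U + j^{2}\right) - 1 = -1 + U + j^{2}$)
$a{\left(z \right)} = \frac{1}{z}$ ($a{\left(z \right)} = \frac{2 z \frac{1}{2 z}}{z} = 1 \frac{1}{z} = \frac{1}{z}$)
$l = \frac{1}{15}$ ($l = \frac{1}{\left(-1 + 4 + 3^{2}\right) - -3} = \frac{1}{\left(-1 + 4 + 9\right) + 3} = \frac{1}{12 + 3} = \frac{1}{15} \approx 0.066667$)
$1288 l = 1288 \cdot \frac{1}{15} = \frac{1288}{15}$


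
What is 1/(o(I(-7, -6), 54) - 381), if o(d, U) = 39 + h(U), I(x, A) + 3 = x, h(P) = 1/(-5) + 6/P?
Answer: -45/15394 ≈ -0.0029232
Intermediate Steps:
h(P) = -⅕ + 6/P (h(P) = 1*(-⅕) + 6/P = -⅕ + 6/P)
I(x, A) = -3 + x
o(d, U) = 39 + (30 - U)/(5*U)
1/(o(I(-7, -6), 54) - 381) = 1/((194/5 + 6/54) - 381) = 1/((194/5 + 6*(1/54)) - 381) = 1/((194/5 + ⅑) - 381) = 1/(1751/45 - 381) = 1/(-15394/45) = -45/15394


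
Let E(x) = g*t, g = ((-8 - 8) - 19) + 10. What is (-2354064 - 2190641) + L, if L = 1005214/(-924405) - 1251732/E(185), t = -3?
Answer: -21082885641659/4622025 ≈ -4.5614e+6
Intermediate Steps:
g = -25 (g = (-16 - 19) + 10 = -35 + 10 = -25)
E(x) = 75 (E(x) = -25*(-3) = 75)
L = -77145514034/4622025 (L = 1005214/(-924405) - 1251732/75 = 1005214*(-1/924405) - 1251732*1/75 = -1005214/924405 - 417244/25 = -77145514034/4622025 ≈ -16691.)
(-2354064 - 2190641) + L = (-2354064 - 2190641) - 77145514034/4622025 = -4544705 - 77145514034/4622025 = -21082885641659/4622025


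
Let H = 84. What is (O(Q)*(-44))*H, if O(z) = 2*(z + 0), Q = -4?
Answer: 29568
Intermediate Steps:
O(z) = 2*z
(O(Q)*(-44))*H = ((2*(-4))*(-44))*84 = -8*(-44)*84 = 352*84 = 29568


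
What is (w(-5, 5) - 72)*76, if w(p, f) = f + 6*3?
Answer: -3724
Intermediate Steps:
w(p, f) = 18 + f (w(p, f) = f + 18 = 18 + f)
(w(-5, 5) - 72)*76 = ((18 + 5) - 72)*76 = (23 - 72)*76 = -49*76 = -3724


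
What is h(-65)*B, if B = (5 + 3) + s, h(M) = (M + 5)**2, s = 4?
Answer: 43200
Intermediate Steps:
h(M) = (5 + M)**2
B = 12 (B = (5 + 3) + 4 = 8 + 4 = 12)
h(-65)*B = (5 - 65)**2*12 = (-60)**2*12 = 3600*12 = 43200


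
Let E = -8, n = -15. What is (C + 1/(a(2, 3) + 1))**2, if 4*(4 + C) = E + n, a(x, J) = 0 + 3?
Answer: 361/4 ≈ 90.250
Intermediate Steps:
a(x, J) = 3
C = -39/4 (C = -4 + (-8 - 15)/4 = -4 + (1/4)*(-23) = -4 - 23/4 = -39/4 ≈ -9.7500)
(C + 1/(a(2, 3) + 1))**2 = (-39/4 + 1/(3 + 1))**2 = (-39/4 + 1/4)**2 = (-19/2)**2 = 361/4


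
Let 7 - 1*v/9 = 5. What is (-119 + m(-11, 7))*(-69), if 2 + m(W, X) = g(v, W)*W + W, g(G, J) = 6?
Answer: 13662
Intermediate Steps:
v = 18 (v = 63 - 9*5 = 63 - 45 = 18)
m(W, X) = -2 + 7*W (m(W, X) = -2 + (6*W + W) = -2 + 7*W)
(-119 + m(-11, 7))*(-69) = (-119 + (-2 + 7*(-11)))*(-69) = (-119 + (-2 - 77))*(-69) = (-119 - 79)*(-69) = -198*(-69) = 13662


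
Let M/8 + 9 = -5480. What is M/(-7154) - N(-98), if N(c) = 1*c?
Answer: 372502/3577 ≈ 104.14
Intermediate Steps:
M = -43912 (M = -72 + 8*(-5480) = -72 - 43840 = -43912)
N(c) = c
M/(-7154) - N(-98) = -43912/(-7154) - 1*(-98) = -43912*(-1/7154) + 98 = 21956/3577 + 98 = 372502/3577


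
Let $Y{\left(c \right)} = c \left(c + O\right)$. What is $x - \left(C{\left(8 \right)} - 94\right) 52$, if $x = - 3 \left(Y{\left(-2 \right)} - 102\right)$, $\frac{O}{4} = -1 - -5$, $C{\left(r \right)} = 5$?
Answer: $5018$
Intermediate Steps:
$O = 16$ ($O = 4 \left(-1 - -5\right) = 4 \left(-1 + 5\right) = 4 \cdot 4 = 16$)
$Y{\left(c \right)} = c \left(16 + c\right)$ ($Y{\left(c \right)} = c \left(c + 16\right) = c \left(16 + c\right)$)
$x = 390$ ($x = - 3 \left(- 2 \left(16 - 2\right) - 102\right) = - 3 \left(\left(-2\right) 14 - 102\right) = - 3 \left(-28 - 102\right) = \left(-3\right) \left(-130\right) = 390$)
$x - \left(C{\left(8 \right)} - 94\right) 52 = 390 - \left(5 - 94\right) 52 = 390 - \left(-89\right) 52 = 390 - -4628 = 390 + 4628 = 5018$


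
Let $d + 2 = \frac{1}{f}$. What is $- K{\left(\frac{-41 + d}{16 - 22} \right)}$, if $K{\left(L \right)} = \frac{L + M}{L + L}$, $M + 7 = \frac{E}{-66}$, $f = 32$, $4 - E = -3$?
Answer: $- \frac{117}{30250} \approx -0.0038678$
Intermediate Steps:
$E = 7$ ($E = 4 - -3 = 4 + 3 = 7$)
$d = - \frac{63}{32}$ ($d = -2 + \frac{1}{32} = - \frac{63}{32} \approx -1.9688$)
$M = - \frac{469}{66}$ ($M = -7 + \frac{7}{-66} = -7 + 7 \left(- \frac{1}{66}\right) = -7 - \frac{7}{66} = - \frac{469}{66} \approx -7.1061$)
$K{\left(L \right)} = \frac{- \frac{469}{66} + L}{2 L}$ ($K{\left(L \right)} = \frac{L - \frac{469}{66}}{L + L} = \frac{- \frac{469}{66} + L}{2 L}$)
$- K{\left(\frac{-41 + d}{16 - 22} \right)} = - \frac{-469 + 66 \frac{-41 - \frac{63}{32}}{16 - 22}}{132 \frac{-41 - \frac{63}{32}}{16 - 22}} = - \frac{-469 + 66 \left(- \frac{1375}{32 \left(-6\right)}\right)}{132 \left(- \frac{1375}{32 \left(-6\right)}\right)} = - \frac{-469 + 66 \left(\left(- \frac{1375}{32}\right) \left(- \frac{1}{6}\right)\right)}{132 \left(\left(- \frac{1375}{32}\right) \left(- \frac{1}{6}\right)\right)} = - \frac{-469 + 66 \cdot \frac{1375}{192}}{132 \cdot \frac{1375}{192}} = - \frac{192 \left(-469 + \frac{15125}{32}\right)}{132 \cdot 1375} = - \frac{192 \cdot 117}{132 \cdot 1375 \cdot 32} = \left(-1\right) \frac{117}{30250} = - \frac{117}{30250}$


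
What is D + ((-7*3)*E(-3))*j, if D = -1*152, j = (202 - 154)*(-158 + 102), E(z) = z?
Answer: -169496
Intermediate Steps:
j = -2688 (j = 48*(-56) = -2688)
D = -152
D + ((-7*3)*E(-3))*j = -152 + (-7*3*(-3))*(-2688) = -152 - 21*(-3)*(-2688) = -152 + 63*(-2688) = -152 - 169344 = -169496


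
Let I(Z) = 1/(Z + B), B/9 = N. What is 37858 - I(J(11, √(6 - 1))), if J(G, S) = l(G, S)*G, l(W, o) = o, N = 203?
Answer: 126344410165/3337324 + 11*√5/3337324 ≈ 37858.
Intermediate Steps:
B = 1827 (B = 9*203 = 1827)
J(G, S) = G*S (J(G, S) = S*G = G*S)
I(Z) = 1/(1827 + Z) (I(Z) = 1/(Z + 1827) = 1/(1827 + Z))
37858 - I(J(11, √(6 - 1))) = 37858 - 1/(1827 + 11*√(6 - 1)) = 37858 - 1/(1827 + 11*√5)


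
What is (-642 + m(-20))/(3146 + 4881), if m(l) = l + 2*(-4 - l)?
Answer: -630/8027 ≈ -0.078485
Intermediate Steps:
m(l) = -8 - l (m(l) = l + (-8 - 2*l) = -8 - l)
(-642 + m(-20))/(3146 + 4881) = (-642 + (-8 - 1*(-20)))/(3146 + 4881) = (-642 + (-8 + 20))/8027 = (-642 + 12)*(1/8027) = -630*1/8027 = -630/8027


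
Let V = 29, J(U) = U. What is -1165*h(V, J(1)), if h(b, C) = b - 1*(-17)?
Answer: -53590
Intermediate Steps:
h(b, C) = 17 + b (h(b, C) = b + 17 = 17 + b)
-1165*h(V, J(1)) = -1165*(17 + 29) = -1165*46 = -53590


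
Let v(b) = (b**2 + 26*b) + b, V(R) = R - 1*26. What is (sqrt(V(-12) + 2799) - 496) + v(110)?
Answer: 14574 + sqrt(2761) ≈ 14627.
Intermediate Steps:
V(R) = -26 + R (V(R) = R - 26 = -26 + R)
v(b) = b**2 + 27*b
(sqrt(V(-12) + 2799) - 496) + v(110) = (sqrt((-26 - 12) + 2799) - 496) + 110*(27 + 110) = (sqrt(-38 + 2799) - 496) + 110*137 = (sqrt(2761) - 496) + 15070 = (-496 + sqrt(2761)) + 15070 = 14574 + sqrt(2761)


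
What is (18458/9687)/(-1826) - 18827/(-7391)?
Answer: 15131102318/5942519211 ≈ 2.5462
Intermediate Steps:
(18458/9687)/(-1826) - 18827/(-7391) = (18458*(1/9687))*(-1/1826) - 18827*(-1/7391) = (18458/9687)*(-1/1826) + 18827/7391 = -839/804021 + 18827/7391 = 15131102318/5942519211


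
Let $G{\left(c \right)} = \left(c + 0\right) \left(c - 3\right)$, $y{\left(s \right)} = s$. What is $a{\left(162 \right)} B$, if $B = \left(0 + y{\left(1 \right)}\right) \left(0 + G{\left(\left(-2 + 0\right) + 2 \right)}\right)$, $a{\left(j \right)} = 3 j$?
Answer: $0$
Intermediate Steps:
$G{\left(c \right)} = c \left(-3 + c\right)$
$B = 0$ ($B = \left(0 + 1\right) \left(0 + \left(\left(-2 + 0\right) + 2\right) \left(-3 + \left(\left(-2 + 0\right) + 2\right)\right)\right) = 1 \left(0 + \left(-2 + 2\right) \left(-3 + \left(-2 + 2\right)\right)\right) = 1 \left(0 + 0 \left(-3 + 0\right)\right) = 1 \left(0 + 0 \left(-3\right)\right) = 1 \left(0 + 0\right) = 1 \cdot 0 = 0$)
$a{\left(162 \right)} B = 3 \cdot 162 \cdot 0 = 486 \cdot 0 = 0$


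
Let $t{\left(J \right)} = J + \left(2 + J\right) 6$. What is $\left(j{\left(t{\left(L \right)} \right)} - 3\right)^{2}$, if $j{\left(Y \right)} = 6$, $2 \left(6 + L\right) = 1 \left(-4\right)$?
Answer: $9$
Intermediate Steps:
$L = -8$ ($L = -6 + \frac{1 \left(-4\right)}{2} = -6 + \frac{1}{2} \left(-4\right) = -6 - 2 = -8$)
$t{\left(J \right)} = 12 + 7 J$ ($t{\left(J \right)} = J + \left(12 + 6 J\right) = 12 + 7 J$)
$\left(j{\left(t{\left(L \right)} \right)} - 3\right)^{2} = \left(6 - 3\right)^{2} = 3^{2} = 9$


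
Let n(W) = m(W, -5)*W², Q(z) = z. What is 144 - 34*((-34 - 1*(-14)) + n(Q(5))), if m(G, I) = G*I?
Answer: 22074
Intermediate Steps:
n(W) = -5*W³ (n(W) = (W*(-5))*W² = (-5*W)*W² = -5*W³)
144 - 34*((-34 - 1*(-14)) + n(Q(5))) = 144 - 34*((-34 - 1*(-14)) - 5*5³) = 144 - 34*((-34 + 14) - 5*125) = 144 - 34*(-20 - 625) = 144 - 34*(-645) = 144 + 21930 = 22074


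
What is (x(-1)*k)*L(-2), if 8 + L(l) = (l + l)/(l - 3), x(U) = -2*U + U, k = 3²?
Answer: -324/5 ≈ -64.800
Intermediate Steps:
k = 9
x(U) = -U
L(l) = -8 + 2*l/(-3 + l) (L(l) = -8 + (l + l)/(l - 3) = -8 + (2*l)/(-3 + l) = -8 + 2*l/(-3 + l))
(x(-1)*k)*L(-2) = (-1*(-1)*9)*(6*(4 - 1*(-2))/(-3 - 2)) = (1*9)*(6*(4 + 2)/(-5)) = 9*(6*(-⅕)*6) = 9*(-36/5) = -324/5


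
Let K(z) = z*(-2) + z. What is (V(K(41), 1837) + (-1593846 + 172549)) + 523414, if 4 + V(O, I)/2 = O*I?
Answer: -1048525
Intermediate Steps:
K(z) = -z (K(z) = -2*z + z = -z)
V(O, I) = -8 + 2*I*O (V(O, I) = -8 + 2*(O*I) = -8 + 2*(I*O) = -8 + 2*I*O)
(V(K(41), 1837) + (-1593846 + 172549)) + 523414 = ((-8 + 2*1837*(-1*41)) + (-1593846 + 172549)) + 523414 = ((-8 + 2*1837*(-41)) - 1421297) + 523414 = ((-8 - 150634) - 1421297) + 523414 = (-150642 - 1421297) + 523414 = -1571939 + 523414 = -1048525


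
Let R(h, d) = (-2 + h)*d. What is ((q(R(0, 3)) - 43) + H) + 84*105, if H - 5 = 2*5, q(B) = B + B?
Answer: 8780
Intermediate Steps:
R(h, d) = d*(-2 + h)
q(B) = 2*B
H = 15 (H = 5 + 2*5 = 5 + 10 = 15)
((q(R(0, 3)) - 43) + H) + 84*105 = ((2*(3*(-2 + 0)) - 43) + 15) + 84*105 = ((2*(3*(-2)) - 43) + 15) + 8820 = ((2*(-6) - 43) + 15) + 8820 = ((-12 - 43) + 15) + 8820 = (-55 + 15) + 8820 = -40 + 8820 = 8780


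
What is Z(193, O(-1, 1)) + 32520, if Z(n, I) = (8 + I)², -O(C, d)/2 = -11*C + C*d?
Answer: 32664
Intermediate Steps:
O(C, d) = 22*C - 2*C*d (O(C, d) = -2*(-11*C + C*d) = 22*C - 2*C*d)
Z(193, O(-1, 1)) + 32520 = (8 + 2*(-1)*(11 - 1*1))² + 32520 = (8 + 2*(-1)*(11 - 1))² + 32520 = (8 + 2*(-1)*10)² + 32520 = (8 - 20)² + 32520 = (-12)² + 32520 = 144 + 32520 = 32664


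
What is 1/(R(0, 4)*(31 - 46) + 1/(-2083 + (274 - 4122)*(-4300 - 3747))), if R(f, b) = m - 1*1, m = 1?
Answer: 30962773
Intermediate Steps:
R(f, b) = 0 (R(f, b) = 1 - 1*1 = 1 - 1 = 0)
1/(R(0, 4)*(31 - 46) + 1/(-2083 + (274 - 4122)*(-4300 - 3747))) = 1/(0*(31 - 46) + 1/(-2083 + (274 - 4122)*(-4300 - 3747))) = 1/(0*(-15) + 1/(-2083 - 3848*(-8047))) = 1/(0 + 1/(-2083 + 30964856)) = 1/(0 + 1/30962773) = 1/(1/30962773) = 30962773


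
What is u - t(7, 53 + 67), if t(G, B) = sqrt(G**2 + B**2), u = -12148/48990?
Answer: -6074/24495 - sqrt(14449) ≈ -120.45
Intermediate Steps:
u = -6074/24495 (u = -12148*1/48990 = -6074/24495 ≈ -0.24797)
t(G, B) = sqrt(B**2 + G**2)
u - t(7, 53 + 67) = -6074/24495 - sqrt((53 + 67)**2 + 7**2) = -6074/24495 - sqrt(120**2 + 49) = -6074/24495 - sqrt(14400 + 49) = -6074/24495 - sqrt(14449)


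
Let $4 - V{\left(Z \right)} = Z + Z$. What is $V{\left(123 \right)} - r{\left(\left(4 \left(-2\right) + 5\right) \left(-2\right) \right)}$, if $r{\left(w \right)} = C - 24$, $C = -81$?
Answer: $-137$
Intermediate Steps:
$V{\left(Z \right)} = 4 - 2 Z$ ($V{\left(Z \right)} = 4 - \left(Z + Z\right) = 4 - 2 Z$)
$r{\left(w \right)} = -105$ ($r{\left(w \right)} = -81 - 24 = -105$)
$V{\left(123 \right)} - r{\left(\left(4 \left(-2\right) + 5\right) \left(-2\right) \right)} = \left(4 - 246\right) - -105 = \left(4 - 246\right) + 105 = -242 + 105 = -137$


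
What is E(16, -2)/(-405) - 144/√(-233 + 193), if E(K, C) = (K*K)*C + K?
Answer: 496/405 + 36*I*√10/5 ≈ 1.2247 + 22.768*I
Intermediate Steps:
E(K, C) = K + C*K² (E(K, C) = K²*C + K = C*K² + K = K + C*K²)
E(16, -2)/(-405) - 144/√(-233 + 193) = (16*(1 - 2*16))/(-405) - 144/√(-233 + 193) = (16*(1 - 32))*(-1/405) - 144*(-I*√10/20) = (16*(-31))*(-1/405) - 144*(-I*√10/20) = -496*(-1/405) - (-36)*I*√10/5 = 496/405 + 36*I*√10/5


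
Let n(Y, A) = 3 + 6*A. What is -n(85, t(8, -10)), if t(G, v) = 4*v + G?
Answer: 189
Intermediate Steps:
t(G, v) = G + 4*v
-n(85, t(8, -10)) = -(3 + 6*(8 + 4*(-10))) = -(3 + 6*(8 - 40)) = -(3 + 6*(-32)) = -(3 - 192) = -1*(-189) = 189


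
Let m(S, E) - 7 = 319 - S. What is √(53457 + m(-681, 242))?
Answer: 8*√851 ≈ 233.38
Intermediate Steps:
m(S, E) = 326 - S (m(S, E) = 7 + (319 - S) = 326 - S)
√(53457 + m(-681, 242)) = √(53457 + (326 - 1*(-681))) = √(53457 + (326 + 681)) = √(53457 + 1007) = √54464 = 8*√851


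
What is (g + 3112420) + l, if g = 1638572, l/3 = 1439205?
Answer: 9068607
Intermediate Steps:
l = 4317615 (l = 3*1439205 = 4317615)
(g + 3112420) + l = (1638572 + 3112420) + 4317615 = 4750992 + 4317615 = 9068607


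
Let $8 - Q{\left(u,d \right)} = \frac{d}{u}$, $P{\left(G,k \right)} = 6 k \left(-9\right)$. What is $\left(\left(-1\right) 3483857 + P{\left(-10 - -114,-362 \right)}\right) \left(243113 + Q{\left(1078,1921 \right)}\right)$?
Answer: $- \frac{907934822385753}{1078} \approx -8.4224 \cdot 10^{11}$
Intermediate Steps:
$P{\left(G,k \right)} = - 54 k$
$Q{\left(u,d \right)} = 8 - \frac{d}{u}$
$\left(\left(-1\right) 3483857 + P{\left(-10 - -114,-362 \right)}\right) \left(243113 + Q{\left(1078,1921 \right)}\right) = \left(\left(-1\right) 3483857 - -19548\right) \left(243113 + \left(8 - \frac{1921}{1078}\right)\right) = \left(-3483857 + 19548\right) \left(243113 + \left(8 - 1921 \cdot \frac{1}{1078}\right)\right) = - 3464309 \left(243113 + \left(8 - \frac{1921}{1078}\right)\right) = - 3464309 \left(243113 + \frac{6703}{1078}\right) = \left(-3464309\right) \frac{262082517}{1078} = - \frac{907934822385753}{1078}$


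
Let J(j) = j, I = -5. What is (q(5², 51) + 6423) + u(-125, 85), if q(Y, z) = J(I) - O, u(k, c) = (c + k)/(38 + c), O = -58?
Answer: 796508/123 ≈ 6475.7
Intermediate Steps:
u(k, c) = (c + k)/(38 + c)
q(Y, z) = 53 (q(Y, z) = -5 - 1*(-58) = -5 + 58 = 53)
(q(5², 51) + 6423) + u(-125, 85) = (53 + 6423) + (85 - 125)/(38 + 85) = 6476 - 40/123 = 796508/123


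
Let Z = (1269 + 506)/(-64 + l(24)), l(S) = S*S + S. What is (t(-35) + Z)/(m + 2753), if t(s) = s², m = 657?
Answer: 131675/365552 ≈ 0.36021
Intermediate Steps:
l(S) = S + S² (l(S) = S² + S = S + S²)
Z = 1775/536 (Z = (1269 + 506)/(-64 + 24*(1 + 24)) = 1775/(-64 + 24*25) = 1775/(-64 + 600) = 1775/536 ≈ 3.3116)
(t(-35) + Z)/(m + 2753) = ((-35)² + 1775/536)/(657 + 2753) = (1225 + 1775/536)/3410 = (658375/536)*(1/3410) = 131675/365552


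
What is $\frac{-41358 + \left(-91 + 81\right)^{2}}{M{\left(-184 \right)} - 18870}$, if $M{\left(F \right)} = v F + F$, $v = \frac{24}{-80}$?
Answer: $\frac{103145}{47497} \approx 2.1716$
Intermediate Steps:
$v = - \frac{3}{10}$ ($v = 24 \left(- \frac{1}{80}\right) = - \frac{3}{10} \approx -0.3$)
$M{\left(F \right)} = \frac{7 F}{10}$ ($M{\left(F \right)} = - \frac{3 F}{10} + F = \frac{7 F}{10}$)
$\frac{-41358 + \left(-91 + 81\right)^{2}}{M{\left(-184 \right)} - 18870} = \frac{-41358 + \left(-91 + 81\right)^{2}}{\frac{7}{10} \left(-184\right) - 18870} = \frac{-41358 + \left(-10\right)^{2}}{- \frac{644}{5} - 18870} = \frac{-41358 + 100}{- \frac{94994}{5}} = \left(-41258\right) \left(- \frac{5}{94994}\right) = \frac{103145}{47497}$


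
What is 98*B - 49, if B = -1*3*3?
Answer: -931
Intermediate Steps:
B = -9 (B = -3*3 = -9)
98*B - 49 = 98*(-9) - 49 = -882 - 49 = -931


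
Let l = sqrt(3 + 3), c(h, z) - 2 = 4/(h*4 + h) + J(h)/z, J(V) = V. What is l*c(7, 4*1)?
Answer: 541*sqrt(6)/140 ≈ 9.4655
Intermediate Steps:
c(h, z) = 2 + 4/(5*h) + h/z (c(h, z) = 2 + (4/(h*4 + h) + h/z) = 2 + (4/(4*h + h) + h/z) = 2 + (4/((5*h)) + h/z) = 2 + (4*(1/(5*h)) + h/z) = 2 + (4/(5*h) + h/z) = 2 + 4/(5*h) + h/z)
l = sqrt(6) ≈ 2.4495
l*c(7, 4*1) = sqrt(6)*(2 + (4/5)/7 + 7/((4*1))) = sqrt(6)*(2 + (4/5)*(1/7) + 7/4) = sqrt(6)*(2 + 4/35 + 7*(1/4)) = sqrt(6)*(2 + 4/35 + 7/4) = sqrt(6)*(541/140) = 541*sqrt(6)/140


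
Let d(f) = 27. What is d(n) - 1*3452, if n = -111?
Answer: -3425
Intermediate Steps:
d(n) - 1*3452 = 27 - 1*3452 = 27 - 3452 = -3425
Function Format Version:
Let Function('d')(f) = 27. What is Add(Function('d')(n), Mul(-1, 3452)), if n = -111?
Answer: -3425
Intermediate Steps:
Add(Function('d')(n), Mul(-1, 3452)) = Add(27, Mul(-1, 3452)) = Add(27, -3452) = -3425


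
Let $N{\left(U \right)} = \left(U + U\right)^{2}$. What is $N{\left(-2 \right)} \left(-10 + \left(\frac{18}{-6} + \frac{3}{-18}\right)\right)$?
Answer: $- \frac{632}{3} \approx -210.67$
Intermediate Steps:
$N{\left(U \right)} = 4 U^{2}$ ($N{\left(U \right)} = \left(2 U\right)^{2} = 4 U^{2}$)
$N{\left(-2 \right)} \left(-10 + \left(\frac{18}{-6} + \frac{3}{-18}\right)\right) = 4 \left(-2\right)^{2} \left(-10 + \left(\frac{18}{-6} + \frac{3}{-18}\right)\right) = 4 \cdot 4 \left(-10 + \left(18 \left(- \frac{1}{6}\right) + 3 \left(- \frac{1}{18}\right)\right)\right) = 16 \left(-10 - \frac{19}{6}\right) = 16 \left(- \frac{79}{6}\right) = - \frac{632}{3}$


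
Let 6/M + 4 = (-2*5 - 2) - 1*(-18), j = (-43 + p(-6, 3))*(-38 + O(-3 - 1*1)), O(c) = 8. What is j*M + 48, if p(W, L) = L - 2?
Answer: 3828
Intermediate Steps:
p(W, L) = -2 + L
j = 1260 (j = (-43 + (-2 + 3))*(-38 + 8) = (-43 + 1)*(-30) = -42*(-30) = 1260)
M = 3 (M = 6/(-4 + ((-2*5 - 2) - 1*(-18))) = 6/(-4 + ((-10 - 2) + 18)) = 6/(-4 + (-12 + 18)) = 6/(-4 + 6) = 6/2 = 6*(½) = 3)
j*M + 48 = 1260*3 + 48 = 3780 + 48 = 3828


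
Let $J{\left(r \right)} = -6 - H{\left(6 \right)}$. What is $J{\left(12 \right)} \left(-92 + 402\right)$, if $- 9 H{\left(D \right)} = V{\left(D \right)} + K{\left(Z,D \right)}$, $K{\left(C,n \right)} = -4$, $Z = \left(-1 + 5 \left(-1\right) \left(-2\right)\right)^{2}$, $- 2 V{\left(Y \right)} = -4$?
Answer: $- \frac{17360}{9} \approx -1928.9$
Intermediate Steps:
$V{\left(Y \right)} = 2$ ($V{\left(Y \right)} = \left(- \frac{1}{2}\right) \left(-4\right) = 2$)
$Z = 81$ ($Z = \left(-1 - -10\right)^{2} = \left(-1 + 10\right)^{2} = 9^{2} = 81$)
$H{\left(D \right)} = \frac{2}{9}$ ($H{\left(D \right)} = - \frac{2 - 4}{9} = \left(- \frac{1}{9}\right) \left(-2\right) = \frac{2}{9}$)
$J{\left(r \right)} = - \frac{56}{9}$ ($J{\left(r \right)} = -6 - \frac{2}{9} = - \frac{56}{9}$)
$J{\left(12 \right)} \left(-92 + 402\right) = - \frac{56 \left(-92 + 402\right)}{9} = \left(- \frac{56}{9}\right) 310 = - \frac{17360}{9}$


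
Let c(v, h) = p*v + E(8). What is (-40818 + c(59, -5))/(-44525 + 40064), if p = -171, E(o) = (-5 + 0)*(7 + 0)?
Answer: 50942/4461 ≈ 11.419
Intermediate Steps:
E(o) = -35 (E(o) = -5*7 = -35)
c(v, h) = -35 - 171*v (c(v, h) = -171*v - 35 = -35 - 171*v)
(-40818 + c(59, -5))/(-44525 + 40064) = (-40818 + (-35 - 171*59))/(-44525 + 40064) = (-40818 + (-35 - 10089))/(-4461) = (-40818 - 10124)*(-1/4461) = -50942*(-1/4461) = 50942/4461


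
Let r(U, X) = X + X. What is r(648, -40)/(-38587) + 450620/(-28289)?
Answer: -17385810820/1091587643 ≈ -15.927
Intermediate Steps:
r(U, X) = 2*X
r(648, -40)/(-38587) + 450620/(-28289) = (2*(-40))/(-38587) + 450620/(-28289) = -80*(-1/38587) + 450620*(-1/28289) = 80/38587 - 450620/28289 = -17385810820/1091587643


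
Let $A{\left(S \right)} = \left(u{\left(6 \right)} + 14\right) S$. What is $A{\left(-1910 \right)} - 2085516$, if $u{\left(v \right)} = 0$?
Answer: $-2112256$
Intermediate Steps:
$A{\left(S \right)} = 14 S$ ($A{\left(S \right)} = \left(0 + 14\right) S = 14 S$)
$A{\left(-1910 \right)} - 2085516 = 14 \left(-1910\right) - 2085516 = -26740 - 2085516 = -2112256$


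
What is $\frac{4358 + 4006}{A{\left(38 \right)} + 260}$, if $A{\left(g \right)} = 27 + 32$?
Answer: $\frac{8364}{319} \approx 26.219$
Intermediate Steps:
$A{\left(g \right)} = 59$
$\frac{4358 + 4006}{A{\left(38 \right)} + 260} = \frac{4358 + 4006}{59 + 260} = \frac{8364}{319}$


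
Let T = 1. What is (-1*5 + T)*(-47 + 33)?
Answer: 56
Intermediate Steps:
(-1*5 + T)*(-47 + 33) = (-1*5 + 1)*(-47 + 33) = (-5 + 1)*(-14) = -4*(-14) = 56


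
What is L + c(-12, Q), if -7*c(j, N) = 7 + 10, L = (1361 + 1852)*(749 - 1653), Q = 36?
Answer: -20331881/7 ≈ -2.9046e+6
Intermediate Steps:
L = -2904552 (L = 3213*(-904) = -2904552)
c(j, N) = -17/7 (c(j, N) = -(7 + 10)/7 = -⅐*17 = -17/7)
L + c(-12, Q) = -2904552 - 17/7 = -20331881/7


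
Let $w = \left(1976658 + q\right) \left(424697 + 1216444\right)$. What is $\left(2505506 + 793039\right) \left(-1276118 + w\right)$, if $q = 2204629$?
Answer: $22634880505984532205$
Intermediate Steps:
$w = 6862081528467$ ($w = \left(1976658 + 2204629\right) \left(424697 + 1216444\right) = 4181287 \cdot 1641141 = 6862081528467$)
$\left(2505506 + 793039\right) \left(-1276118 + w\right) = \left(2505506 + 793039\right) \left(-1276118 + 6862081528467\right) = 3298545 \cdot 6862080252349 = 22634880505984532205$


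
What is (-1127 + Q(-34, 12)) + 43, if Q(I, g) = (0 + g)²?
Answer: -940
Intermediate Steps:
Q(I, g) = g²
(-1127 + Q(-34, 12)) + 43 = (-1127 + 12²) + 43 = (-1127 + 144) + 43 = -983 + 43 = -940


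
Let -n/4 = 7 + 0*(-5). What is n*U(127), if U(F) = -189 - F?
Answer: 8848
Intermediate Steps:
n = -28 (n = -4*(7 + 0*(-5)) = -4*(7 + 0) = -4*7 = -28)
n*U(127) = -28*(-189 - 1*127) = -28*(-189 - 127) = -28*(-316) = 8848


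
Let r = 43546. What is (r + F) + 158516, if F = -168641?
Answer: 33421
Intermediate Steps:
(r + F) + 158516 = (43546 - 168641) + 158516 = -125095 + 158516 = 33421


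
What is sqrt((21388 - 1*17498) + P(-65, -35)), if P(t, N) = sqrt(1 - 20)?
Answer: sqrt(3890 + I*sqrt(19)) ≈ 62.37 + 0.0349*I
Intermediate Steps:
P(t, N) = I*sqrt(19) (P(t, N) = sqrt(-19) = I*sqrt(19))
sqrt((21388 - 1*17498) + P(-65, -35)) = sqrt((21388 - 1*17498) + I*sqrt(19)) = sqrt((21388 - 17498) + I*sqrt(19)) = sqrt(3890 + I*sqrt(19))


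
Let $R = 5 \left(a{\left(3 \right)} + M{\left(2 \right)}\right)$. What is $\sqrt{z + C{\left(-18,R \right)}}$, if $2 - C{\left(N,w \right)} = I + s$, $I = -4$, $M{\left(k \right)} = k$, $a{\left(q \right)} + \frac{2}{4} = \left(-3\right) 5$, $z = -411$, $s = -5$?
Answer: $20 i \approx 20.0 i$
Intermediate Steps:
$a{\left(q \right)} = - \frac{31}{2}$ ($a{\left(q \right)} = - \frac{1}{2} - 15 = - \frac{31}{2}$)
$R = - \frac{135}{2}$ ($R = 5 \left(- \frac{31}{2} + 2\right) = 5 \left(- \frac{27}{2}\right) = - \frac{135}{2} \approx -67.5$)
$C{\left(N,w \right)} = 11$ ($C{\left(N,w \right)} = 2 - \left(-4 - 5\right) = 2 - -9 = 2 + 9 = 11$)
$\sqrt{z + C{\left(-18,R \right)}} = \sqrt{-411 + 11} = \sqrt{-400} = 20 i$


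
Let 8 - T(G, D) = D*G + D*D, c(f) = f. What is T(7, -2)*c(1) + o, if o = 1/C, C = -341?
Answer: 6137/341 ≈ 17.997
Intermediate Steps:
T(G, D) = 8 - D² - D*G (T(G, D) = 8 - (D*G + D*D) = 8 - (D*G + D²) = 8 - (D² + D*G) = 8 + (-D² - D*G) = 8 - D² - D*G)
o = -1/341 (o = 1/(-341) = -1/341 ≈ -0.0029326)
T(7, -2)*c(1) + o = (8 - 1*(-2)² - 1*(-2)*7)*1 - 1/341 = (8 - 1*4 + 14)*1 - 1/341 = (8 - 4 + 14)*1 - 1/341 = 18*1 - 1/341 = 18 - 1/341 = 6137/341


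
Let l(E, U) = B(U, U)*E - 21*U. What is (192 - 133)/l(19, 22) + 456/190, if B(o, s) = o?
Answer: 233/220 ≈ 1.0591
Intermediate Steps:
l(E, U) = -21*U + E*U (l(E, U) = U*E - 21*U = E*U - 21*U = -21*U + E*U)
(192 - 133)/l(19, 22) + 456/190 = (192 - 133)/((22*(-21 + 19))) + 456/190 = 59/((22*(-2))) + 456*(1/190) = 59/(-44) + 12/5 = 59*(-1/44) + 12/5 = -59/44 + 12/5 = 233/220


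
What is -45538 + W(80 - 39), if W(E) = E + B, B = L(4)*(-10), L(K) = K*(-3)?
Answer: -45377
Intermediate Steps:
L(K) = -3*K
B = 120 (B = -3*4*(-10) = -12*(-10) = 120)
W(E) = 120 + E (W(E) = E + 120 = 120 + E)
-45538 + W(80 - 39) = -45538 + (120 + (80 - 39)) = -45538 + (120 + 41) = -45538 + 161 = -45377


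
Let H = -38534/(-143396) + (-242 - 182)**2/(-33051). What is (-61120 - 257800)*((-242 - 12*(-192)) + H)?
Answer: -777215889744595700/1184845299 ≈ -6.5596e+8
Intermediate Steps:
H = -12252786031/2369690598 (H = -38534*(-1/143396) + (-424)**2*(-1/33051) = 19267/71698 + 179776*(-1/33051) = 19267/71698 - 179776/33051 = -12252786031/2369690598 ≈ -5.1706)
(-61120 - 257800)*((-242 - 12*(-192)) + H) = (-61120 - 257800)*((-242 - 12*(-192)) - 12252786031/2369690598) = -318920*((-242 + 2304) - 12252786031/2369690598) = -318920*(2062 - 12252786031/2369690598) = -318920*4874049227045/2369690598 = -777215889744595700/1184845299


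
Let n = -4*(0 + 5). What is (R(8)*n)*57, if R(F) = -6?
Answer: 6840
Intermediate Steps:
n = -20 (n = -4*5 = -20)
(R(8)*n)*57 = -6*(-20)*57 = 120*57 = 6840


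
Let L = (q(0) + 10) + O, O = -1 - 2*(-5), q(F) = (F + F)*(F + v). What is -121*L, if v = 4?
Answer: -2299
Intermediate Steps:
q(F) = 2*F*(4 + F) (q(F) = (F + F)*(F + 4) = (2*F)*(4 + F) = 2*F*(4 + F))
O = 9 (O = -1 + 10 = 9)
L = 19 (L = (2*0*(4 + 0) + 10) + 9 = (2*0*4 + 10) + 9 = (0 + 10) + 9 = 10 + 9 = 19)
-121*L = -121*19 = -2299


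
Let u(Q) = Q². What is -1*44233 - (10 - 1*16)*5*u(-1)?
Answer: -44203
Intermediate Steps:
-1*44233 - (10 - 1*16)*5*u(-1) = -1*44233 - (10 - 1*16)*5*(-1)² = -44233 - (10 - 16)*5 = -44233 - (-6*5) = -44233 - (-30) = -44233 - 1*(-30) = -44233 + 30 = -44203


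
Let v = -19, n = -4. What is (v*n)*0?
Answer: 0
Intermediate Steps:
(v*n)*0 = -19*(-4)*0 = 76*0 = 0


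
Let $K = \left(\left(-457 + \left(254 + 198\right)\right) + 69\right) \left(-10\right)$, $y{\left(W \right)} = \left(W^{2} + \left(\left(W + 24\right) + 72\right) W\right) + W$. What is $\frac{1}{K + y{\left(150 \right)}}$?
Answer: $\frac{1}{58910} \approx 1.6975 \cdot 10^{-5}$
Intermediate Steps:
$y{\left(W \right)} = W + W^{2} + W \left(96 + W\right)$ ($y{\left(W \right)} = \left(W^{2} + \left(\left(24 + W\right) + 72\right) W\right) + W = \left(W^{2} + \left(96 + W\right) W\right) + W = \left(W^{2} + W \left(96 + W\right)\right) + W = W + W^{2} + W \left(96 + W\right)$)
$K = -640$ ($K = \left(\left(-457 + 452\right) + 69\right) \left(-10\right) = \left(-5 + 69\right) \left(-10\right) = 64 \left(-10\right) = -640$)
$\frac{1}{K + y{\left(150 \right)}} = \frac{1}{-640 + 150 \left(97 + 2 \cdot 150\right)} = \frac{1}{-640 + 150 \left(97 + 300\right)} = \frac{1}{-640 + 150 \cdot 397} = \frac{1}{-640 + 59550} = \frac{1}{58910}$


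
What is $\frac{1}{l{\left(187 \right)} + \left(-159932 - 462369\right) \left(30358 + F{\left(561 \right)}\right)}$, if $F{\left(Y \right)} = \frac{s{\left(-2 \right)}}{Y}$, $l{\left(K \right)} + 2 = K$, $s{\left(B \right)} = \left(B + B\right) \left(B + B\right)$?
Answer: $- \frac{561}{10598317371269} \approx -5.2933 \cdot 10^{-11}$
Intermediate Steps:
$s{\left(B \right)} = 4 B^{2}$ ($s{\left(B \right)} = 2 B 2 B = 4 B^{2}$)
$l{\left(K \right)} = -2 + K$
$F{\left(Y \right)} = \frac{16}{Y}$ ($F{\left(Y \right)} = \frac{4 \left(-2\right)^{2}}{Y} = \frac{4 \cdot 4}{Y} = \frac{16}{Y}$)
$\frac{1}{l{\left(187 \right)} + \left(-159932 - 462369\right) \left(30358 + F{\left(561 \right)}\right)} = \frac{1}{\left(-2 + 187\right) + \left(-159932 - 462369\right) \left(30358 + \frac{16}{561}\right)} = \frac{1}{185 - 622301 \left(30358 + 16 \cdot \frac{1}{561}\right)} = \frac{1}{185 - 622301 \left(30358 + \frac{16}{561}\right)} = \frac{1}{185 - \frac{10598317475054}{561}} = \frac{1}{- \frac{10598317371269}{561}} = - \frac{561}{10598317371269}$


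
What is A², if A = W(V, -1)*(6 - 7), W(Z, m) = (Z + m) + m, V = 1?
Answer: 1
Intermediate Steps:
W(Z, m) = Z + 2*m
A = 1 (A = (1 + 2*(-1))*(6 - 7) = (1 - 2)*(-1) = -1*(-1) = 1)
A² = 1² = 1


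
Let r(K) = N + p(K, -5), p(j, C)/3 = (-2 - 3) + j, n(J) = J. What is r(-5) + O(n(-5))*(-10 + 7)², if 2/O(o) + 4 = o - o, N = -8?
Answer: -85/2 ≈ -42.500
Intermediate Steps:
O(o) = -½ (O(o) = 2/(-4 + (o - o)) = 2/(-4 + 0) = 2/(-4) = 2*(-¼) = -½)
p(j, C) = -15 + 3*j (p(j, C) = 3*((-2 - 3) + j) = 3*(-5 + j) = -15 + 3*j)
r(K) = -23 + 3*K (r(K) = -8 + (-15 + 3*K) = -23 + 3*K)
r(-5) + O(n(-5))*(-10 + 7)² = (-23 + 3*(-5)) - (-10 + 7)²/2 = (-23 - 15) - ½*(-3)² = -38 - ½*9 = -38 - 9/2 = -85/2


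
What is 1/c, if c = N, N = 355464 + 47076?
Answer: 1/402540 ≈ 2.4842e-6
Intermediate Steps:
N = 402540
c = 402540
1/c = 1/402540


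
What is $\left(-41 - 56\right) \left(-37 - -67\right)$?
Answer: $-2910$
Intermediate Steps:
$\left(-41 - 56\right) \left(-37 - -67\right) = - 97 \left(-37 + 67\right) = \left(-97\right) 30 = -2910$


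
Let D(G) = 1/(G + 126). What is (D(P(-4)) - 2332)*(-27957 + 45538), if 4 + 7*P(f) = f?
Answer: -35832908541/874 ≈ -4.0999e+7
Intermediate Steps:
P(f) = -4/7 + f/7
D(G) = 1/(126 + G)
(D(P(-4)) - 2332)*(-27957 + 45538) = (1/(126 + (-4/7 + (⅐)*(-4))) - 2332)*(-27957 + 45538) = (1/(126 + (-4/7 - 4/7)) - 2332)*17581 = (1/(126 - 8/7) - 2332)*17581 = (1/(874/7) - 2332)*17581 = (7/874 - 2332)*17581 = -2038161/874*17581 = -35832908541/874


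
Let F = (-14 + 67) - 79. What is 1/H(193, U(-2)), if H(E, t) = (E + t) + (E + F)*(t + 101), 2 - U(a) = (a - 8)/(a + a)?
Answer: 1/16976 ≈ 5.8907e-5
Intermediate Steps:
F = -26 (F = 53 - 79 = -26)
U(a) = 2 - (-8 + a)/(2*a) (U(a) = 2 - (a - 8)/(a + a) = 2 - (-8 + a)/(2*a))
H(E, t) = E + t + (-26 + E)*(101 + t) (H(E, t) = (E + t) + (E - 26)*(t + 101) = (E + t) + (-26 + E)*(101 + t) = E + t + (-26 + E)*(101 + t))
1/H(193, U(-2)) = 1/(-2626 - 25*(3/2 + 4/(-2)) + 102*193 + 193*(3/2 + 4/(-2))) = 1/(-2626 - 25*(3/2 + 4*(-½)) + 19686 + 193*(3/2 + 4*(-½))) = 1/(-2626 - 25*(3/2 - 2) + 19686 + 193*(3/2 - 2)) = 1/(-2626 - 25*(-½) + 19686 + 193*(-½)) = 1/(-2626 + 25/2 + 19686 - 193/2) = 1/16976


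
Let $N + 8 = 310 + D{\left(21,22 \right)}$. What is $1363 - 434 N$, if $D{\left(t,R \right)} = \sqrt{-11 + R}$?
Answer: $-129705 - 434 \sqrt{11} \approx -1.3114 \cdot 10^{5}$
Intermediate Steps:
$N = 302 + \sqrt{11}$ ($N = -8 + \left(310 + \sqrt{-11 + 22}\right) = -8 + \left(310 + \sqrt{11}\right) = 302 + \sqrt{11} \approx 305.32$)
$1363 - 434 N = 1363 - 434 \left(302 + \sqrt{11}\right) = 1363 - \left(131068 + 434 \sqrt{11}\right) = -129705 - 434 \sqrt{11}$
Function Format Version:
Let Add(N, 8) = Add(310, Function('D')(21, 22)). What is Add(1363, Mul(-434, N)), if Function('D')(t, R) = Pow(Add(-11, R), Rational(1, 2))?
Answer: Add(-129705, Mul(-434, Pow(11, Rational(1, 2)))) ≈ -1.3114e+5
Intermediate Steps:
N = Add(302, Pow(11, Rational(1, 2))) (N = Add(-8, Add(310, Pow(Add(-11, 22), Rational(1, 2)))) = Add(-8, Add(310, Pow(11, Rational(1, 2)))) = Add(302, Pow(11, Rational(1, 2))) ≈ 305.32)
Add(1363, Mul(-434, N)) = Add(1363, Mul(-434, Add(302, Pow(11, Rational(1, 2))))) = Add(1363, Add(-131068, Mul(-434, Pow(11, Rational(1, 2))))) = Add(-129705, Mul(-434, Pow(11, Rational(1, 2))))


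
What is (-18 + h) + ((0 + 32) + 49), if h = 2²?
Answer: 67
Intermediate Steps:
h = 4
(-18 + h) + ((0 + 32) + 49) = (-18 + 4) + ((0 + 32) + 49) = -14 + (32 + 49) = -14 + 81 = 67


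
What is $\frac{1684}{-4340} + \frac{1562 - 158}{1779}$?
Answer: $\frac{258127}{643405} \approx 0.40119$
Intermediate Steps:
$\frac{1684}{-4340} + \frac{1562 - 158}{1779} = 1684 \left(- \frac{1}{4340}\right) + 1404 \cdot \frac{1}{1779} = - \frac{421}{1085} + \frac{468}{593} = \frac{258127}{643405}$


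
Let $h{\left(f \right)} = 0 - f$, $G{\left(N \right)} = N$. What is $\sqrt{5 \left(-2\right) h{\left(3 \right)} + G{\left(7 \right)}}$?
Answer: $\sqrt{37} \approx 6.0828$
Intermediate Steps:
$h{\left(f \right)} = - f$
$\sqrt{5 \left(-2\right) h{\left(3 \right)} + G{\left(7 \right)}} = \sqrt{5 \left(-2\right) \left(\left(-1\right) 3\right) + 7} = \sqrt{\left(-10\right) \left(-3\right) + 7} = \sqrt{30 + 7} = \sqrt{37}$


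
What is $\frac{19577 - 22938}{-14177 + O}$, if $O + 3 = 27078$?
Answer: $- \frac{3361}{12898} \approx -0.26058$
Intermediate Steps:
$O = 27075$ ($O = -3 + 27078 = 27075$)
$\frac{19577 - 22938}{-14177 + O} = \frac{19577 - 22938}{-14177 + 27075} = - \frac{3361}{12898}$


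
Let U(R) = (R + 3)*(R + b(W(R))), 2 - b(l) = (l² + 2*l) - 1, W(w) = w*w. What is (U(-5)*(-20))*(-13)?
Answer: 352040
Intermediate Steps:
W(w) = w²
b(l) = 3 - l² - 2*l (b(l) = 2 - ((l² + 2*l) - 1) = 2 - (-1 + l² + 2*l) = 2 + (1 - l² - 2*l) = 3 - l² - 2*l)
U(R) = (3 + R)*(3 + R - R⁴ - 2*R²) (U(R) = (R + 3)*(R + (3 - (R²)² - 2*R²)) = (3 + R)*(R + (3 - R⁴ - 2*R²)) = (3 + R)*(3 + R - R⁴ - 2*R²))
(U(-5)*(-20))*(-13) = ((9 - 1*(-5)⁵ - 5*(-5)² - 3*(-5)⁴ - 2*(-5)³ + 6*(-5))*(-20))*(-13) = ((9 - 1*(-3125) - 5*25 - 3*625 - 2*(-125) - 30)*(-20))*(-13) = ((9 + 3125 - 125 - 1875 + 250 - 30)*(-20))*(-13) = (1354*(-20))*(-13) = -27080*(-13) = 352040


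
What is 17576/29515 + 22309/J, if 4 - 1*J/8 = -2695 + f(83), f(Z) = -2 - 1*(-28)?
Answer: 1034295319/631148760 ≈ 1.6388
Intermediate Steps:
f(Z) = 26 (f(Z) = -2 + 28 = 26)
J = 21384 (J = 32 - 8*(-2695 + 26) = 32 - 8*(-2669) = 32 + 21352 = 21384)
17576/29515 + 22309/J = 17576/29515 + 22309/21384 = 1034295319/631148760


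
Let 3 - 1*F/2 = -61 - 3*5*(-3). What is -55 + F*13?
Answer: 439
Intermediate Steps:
F = 38 (F = 6 - 2*(-61 - 3*5*(-3)) = 6 - 2*(-61 - 15*(-3)) = 6 - 2*(-61 - 1*(-45)) = 6 - 2*(-61 + 45) = 6 - 2*(-16) = 6 + 32 = 38)
-55 + F*13 = -55 + 38*13 = -55 + 494 = 439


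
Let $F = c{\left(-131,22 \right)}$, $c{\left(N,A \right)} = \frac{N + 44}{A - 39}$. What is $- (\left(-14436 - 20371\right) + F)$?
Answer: $\frac{591632}{17} \approx 34802.0$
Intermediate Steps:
$c{\left(N,A \right)} = \frac{44 + N}{-39 + A}$
$F = \frac{87}{17}$ ($F = \frac{44 - 131}{-39 + 22} = \frac{1}{-17} \left(-87\right) = \left(- \frac{1}{17}\right) \left(-87\right) = \frac{87}{17} \approx 5.1176$)
$- (\left(-14436 - 20371\right) + F) = - (\left(-14436 - 20371\right) + \frac{87}{17}) = - (-34807 + \frac{87}{17}) = \left(-1\right) \left(- \frac{591632}{17}\right) = \frac{591632}{17}$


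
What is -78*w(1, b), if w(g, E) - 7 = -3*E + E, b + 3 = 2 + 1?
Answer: -546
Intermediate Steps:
b = 0 (b = -3 + (2 + 1) = -3 + 3 = 0)
w(g, E) = 7 - 2*E (w(g, E) = 7 + (-3*E + E) = 7 - 2*E)
-78*w(1, b) = -78*(7 - 2*0) = -78*(7 + 0) = -78*7 = -546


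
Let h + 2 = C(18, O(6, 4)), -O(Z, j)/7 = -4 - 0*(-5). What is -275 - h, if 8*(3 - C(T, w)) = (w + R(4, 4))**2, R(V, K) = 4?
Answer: -148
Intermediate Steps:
O(Z, j) = 28 (O(Z, j) = -7*(-4 - 0*(-5)) = -7*(-4 - 1*0) = -7*(-4 + 0) = -7*(-4) = 28)
C(T, w) = 3 - (4 + w)**2/8 (C(T, w) = 3 - (w + 4)**2/8 = 3 - (4 + w)**2/8)
h = -127 (h = -2 + (3 - (4 + 28)**2/8) = -2 + (3 - 1/8*32**2) = -2 + (3 - 1/8*1024) = -2 + (3 - 128) = -2 - 125 = -127)
-275 - h = -275 - 1*(-127) = -275 + 127 = -148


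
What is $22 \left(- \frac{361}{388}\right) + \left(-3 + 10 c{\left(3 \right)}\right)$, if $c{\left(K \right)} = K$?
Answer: $\frac{1267}{194} \approx 6.5309$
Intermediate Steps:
$22 \left(- \frac{361}{388}\right) + \left(-3 + 10 c{\left(3 \right)}\right) = 22 \left(- \frac{361}{388}\right) + \left(-3 + 10 \cdot 3\right) = 22 \left(\left(-361\right) \frac{1}{388}\right) + \left(-3 + 30\right) = 22 \left(- \frac{361}{388}\right) + 27 = - \frac{3971}{194} + 27 = \frac{1267}{194}$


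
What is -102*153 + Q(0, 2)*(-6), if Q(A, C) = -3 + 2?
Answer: -15600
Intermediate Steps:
Q(A, C) = -1
-102*153 + Q(0, 2)*(-6) = -102*153 - 1*(-6) = -15606 + 6 = -15600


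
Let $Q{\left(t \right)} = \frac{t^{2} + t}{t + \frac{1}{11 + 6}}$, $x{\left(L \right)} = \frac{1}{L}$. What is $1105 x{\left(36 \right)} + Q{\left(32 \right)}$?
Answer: $\frac{1248497}{19620} \approx 63.634$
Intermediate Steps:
$Q{\left(t \right)} = \frac{t + t^{2}}{\frac{1}{17} + t}$ ($Q{\left(t \right)} = \frac{t + t^{2}}{t + \frac{1}{17}} = \frac{t + t^{2}}{\frac{1}{17} + t}$)
$1105 x{\left(36 \right)} + Q{\left(32 \right)} = \frac{1105}{36} + 17 \cdot 32 \frac{1}{1 + 17 \cdot 32} \left(1 + 32\right) = 1105 \cdot \frac{1}{36} + 17 \cdot 32 \frac{1}{1 + 544} \cdot 33 = \frac{1105}{36} + 17 \cdot 32 \cdot \frac{1}{545} \cdot 33 = \frac{1105}{36} + \frac{17952}{545} = \frac{1248497}{19620}$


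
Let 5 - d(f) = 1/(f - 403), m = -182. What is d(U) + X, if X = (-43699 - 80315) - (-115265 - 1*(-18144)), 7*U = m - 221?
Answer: -86686905/3224 ≈ -26888.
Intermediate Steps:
U = -403/7 (U = (-182 - 221)/7 = (1/7)*(-403) = -403/7 ≈ -57.571)
d(f) = 5 - 1/(-403 + f) (d(f) = 5 - 1/(f - 403) = 5 - 1/(-403 + f))
X = -26893 (X = -124014 - (-115265 + 18144) = -124014 - 1*(-97121) = -124014 + 97121 = -26893)
d(U) + X = (-2016 + 5*(-403/7))/(-403 - 403/7) - 26893 = (-2016 - 2015/7)/(-3224/7) - 26893 = -7/3224*(-16127/7) - 26893 = 16127/3224 - 26893 = -86686905/3224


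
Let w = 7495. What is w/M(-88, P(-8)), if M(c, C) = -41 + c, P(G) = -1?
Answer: -7495/129 ≈ -58.101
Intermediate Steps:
w/M(-88, P(-8)) = 7495/(-41 - 88) = 7495/(-129) = 7495*(-1/129) = -7495/129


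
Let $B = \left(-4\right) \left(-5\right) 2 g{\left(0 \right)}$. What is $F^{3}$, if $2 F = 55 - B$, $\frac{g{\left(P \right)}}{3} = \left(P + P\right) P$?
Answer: $\frac{166375}{8} \approx 20797.0$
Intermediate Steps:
$g{\left(P \right)} = 6 P^{2}$ ($g{\left(P \right)} = 3 \left(P + P\right) P = 3 \cdot 2 P P = 3 \cdot 2 P^{2} = 6 P^{2}$)
$B = 0$ ($B = \left(-4\right) \left(-5\right) 2 \cdot 6 \cdot 0^{2} = 20 \cdot 2 \cdot 6 \cdot 0 = 40 \cdot 0 = 0$)
$F = \frac{55}{2}$ ($F = \frac{55 - 0}{2} = \frac{55 + 0}{2} = \frac{1}{2} \cdot 55 = \frac{55}{2} \approx 27.5$)
$F^{3} = \left(\frac{55}{2}\right)^{3} = \frac{166375}{8}$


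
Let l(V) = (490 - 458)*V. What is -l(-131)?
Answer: 4192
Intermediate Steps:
l(V) = 32*V
-l(-131) = -32*(-131) = -1*(-4192) = 4192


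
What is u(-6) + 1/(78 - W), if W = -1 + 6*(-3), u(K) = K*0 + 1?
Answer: 98/97 ≈ 1.0103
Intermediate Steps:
u(K) = 1 (u(K) = 0 + 1 = 1)
W = -19 (W = -1 - 18 = -19)
u(-6) + 1/(78 - W) = 1 + 1/(78 - 1*(-19)) = 1 + 1/(78 + 19) = 1 + 1/97 = 98/97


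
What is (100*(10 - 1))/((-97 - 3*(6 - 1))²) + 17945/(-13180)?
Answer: -2665501/2066624 ≈ -1.2898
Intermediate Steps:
(100*(10 - 1))/((-97 - 3*(6 - 1))²) + 17945/(-13180) = (100*9)/((-97 - 3*5)²) + 17945*(-1/13180) = 900/((-97 - 15)²) - 3589/2636 = 900/((-112)²) - 3589/2636 = 900/12544 - 3589/2636 = 900*(1/12544) - 3589/2636 = 225/3136 - 3589/2636 = -2665501/2066624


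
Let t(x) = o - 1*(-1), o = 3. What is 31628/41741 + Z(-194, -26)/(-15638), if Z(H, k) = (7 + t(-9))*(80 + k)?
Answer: 33557465/46624697 ≈ 0.71974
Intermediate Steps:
t(x) = 4 (t(x) = 3 - 1*(-1) = 3 + 1 = 4)
Z(H, k) = 880 + 11*k (Z(H, k) = (7 + 4)*(80 + k) = 11*(80 + k) = 880 + 11*k)
31628/41741 + Z(-194, -26)/(-15638) = 31628/41741 + (880 + 11*(-26))/(-15638) = 31628*(1/41741) + (880 - 286)*(-1/15638) = 31628/41741 + 594*(-1/15638) = 31628/41741 - 297/7819 = 33557465/46624697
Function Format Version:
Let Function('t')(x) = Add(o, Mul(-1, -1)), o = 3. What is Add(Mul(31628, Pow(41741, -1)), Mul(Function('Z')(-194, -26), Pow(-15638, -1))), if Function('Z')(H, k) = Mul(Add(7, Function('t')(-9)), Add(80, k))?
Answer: Rational(33557465, 46624697) ≈ 0.71974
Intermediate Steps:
Function('t')(x) = 4 (Function('t')(x) = Add(3, Mul(-1, -1)) = Add(3, 1) = 4)
Function('Z')(H, k) = Add(880, Mul(11, k)) (Function('Z')(H, k) = Mul(Add(7, 4), Add(80, k)) = Mul(11, Add(80, k)) = Add(880, Mul(11, k)))
Add(Mul(31628, Pow(41741, -1)), Mul(Function('Z')(-194, -26), Pow(-15638, -1))) = Add(Mul(31628, Pow(41741, -1)), Mul(Add(880, Mul(11, -26)), Pow(-15638, -1))) = Add(Mul(31628, Rational(1, 41741)), Mul(Add(880, -286), Rational(-1, 15638))) = Add(Rational(31628, 41741), Mul(594, Rational(-1, 15638))) = Add(Rational(31628, 41741), Rational(-297, 7819)) = Rational(33557465, 46624697)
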